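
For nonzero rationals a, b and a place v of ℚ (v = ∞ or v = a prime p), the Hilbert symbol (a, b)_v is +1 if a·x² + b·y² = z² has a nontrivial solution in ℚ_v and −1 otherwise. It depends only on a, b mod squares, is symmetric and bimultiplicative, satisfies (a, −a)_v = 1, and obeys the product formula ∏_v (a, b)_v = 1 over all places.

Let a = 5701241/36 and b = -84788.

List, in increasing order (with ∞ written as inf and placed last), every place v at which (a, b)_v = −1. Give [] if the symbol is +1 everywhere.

[7, 11, 13, 41, 43, 47]

(a, b) ≡ (5701241, -21197) mod (ℚ^×)²; places V = {2, 3, 7, 11, 13, 31, 41, 43, 47, ∞}.
(a,b)_3: α=-2, u≡2; β=0, v≡1 (mod 3); (2|3)=-1, (1|3)=+1; sign (−1)^0·-1^0·+1^-2 = +1.
(a,b)_47: α=1, u≡26; β=1, v≡29 (mod 47); (26|47)=-1, (29|47)=-1; sign (−1)^1·-1^1·-1^1 = -1.
(a,b)_∞: sgn(5701241)=+, sgn(-21197)=−, so +1.
(a,b)_11: α=0, u≡6; β=1, v≡3 (mod 11); (6|11)=-1, (3|11)=+1; sign (−1)^0·-1^1·+1^0 = -1.
(a,b)_41: α=0, u≡11; β=1, v≡23 (mod 41); (11|41)=-1, (23|41)=+1; sign (−1)^0·-1^1·+1^0 = -1.
(a,b)_2: α=-2, β=2; u≡1, v≡3 (mod 8); ε(u)ε(v)=0·1, αω(v)=-2·1, βω(u)=2·0; sum ≡ 0  ⇒  +1.
(a,b)_13: α=1, u≡8; β=0, v≡11 (mod 13); (8|13)=-1, (11|13)=-1; sign (−1)^0·-1^0·-1^1 = -1.
(a,b)_43: α=1, u≡22; β=0, v≡8 (mod 43); (22|43)=-1, (8|43)=-1; sign (−1)^0·-1^0·-1^1 = -1.
(a,b)_7: α=1, u≡6; β=0, v≡3 (mod 7); (6|7)=-1, (3|7)=-1; sign (−1)^0·-1^0·-1^1 = -1.
(a,b)_31: α=1, u≡10; β=0, v≡28 (mod 31); (10|31)=+1, (28|31)=+1; sign (−1)^0·+1^0·+1^1 = +1.
|Ram(5701241, -21197)| = 6, even; anisotropic at {7, 11, 13, 41, 43, 47}.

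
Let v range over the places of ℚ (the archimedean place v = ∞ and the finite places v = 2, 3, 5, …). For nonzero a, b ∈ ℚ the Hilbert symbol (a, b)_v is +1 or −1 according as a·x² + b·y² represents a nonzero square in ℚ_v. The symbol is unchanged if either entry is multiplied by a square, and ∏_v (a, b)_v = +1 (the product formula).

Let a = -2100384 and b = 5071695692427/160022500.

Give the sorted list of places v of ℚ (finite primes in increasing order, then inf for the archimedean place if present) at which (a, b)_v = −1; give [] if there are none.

[3, 13]

Mod squares: a ≡ -14586, b ≡ 323. Check v ∈ {∞, 2, 3, 5, 7, 11, 13, 17, 19, 23}.
v=23: a=23^0·(≡22), b=23^-2·(≡8) mod 23; (22|23)=-1, (8|23)=+1; (−1)^{0·-2·11}·(-1)^-2·(+1)^0 = +1.
v=11: a=11^1·(≡5), b=11^-2·(≡4) mod 11; (5|11)=+1, (4|11)=+1; (−1)^{1·-2·5}·(+1)^-2·(+1)^1 = +1.
v=3: a=3^3·(≡1), b=3^8·(≡2) mod 3; (1|3)=+1, (2|3)=-1; (−1)^{3·8·1}·(+1)^8·(-1)^3 = -1.
v=17: a=17^1·(≡4), b=17^3·(≡16) mod 17; (4|17)=+1, (16|17)=+1; (−1)^{1·3·8}·(+1)^3·(+1)^1 = +1.
v=2: v_2(a)=5, v_2(b)=-2; units ≡ 3, 3 (mod 8); ε·ε+αω+βω = 1·1+5·1+-2·1 ≡ 0  ⇒  (a,b)_2 = +1.
v=5: a=5^0·(≡1), b=5^-4·(≡2) mod 5; (1|5)=+1, (2|5)=-1; (−1)^{0·-4·2}·(+1)^-4·(-1)^0 = +1.
v=13: a=13^1·(≡9), b=13^2·(≡6) mod 13; (9|13)=+1, (6|13)=-1; (−1)^{1·2·6}·(+1)^2·(-1)^1 = -1.
v=7: a=7^0·(≡1), b=7^2·(≡4) mod 7; (1|7)=+1, (4|7)=+1; (−1)^{0·2·3}·(+1)^2·(+1)^0 = +1.
v=19: a=19^0·(≡9), b=19^1·(≡9) mod 19; (9|19)=+1, (9|19)=+1; (−1)^{0·1·9}·(+1)^1·(+1)^0 = +1.
v=∞: -14586 < 0 and 323 > 0  ⇒  (a,b)_∞ = +1.
|Ram(-14586, 323)| = 2, even; anisotropic at {3, 13}.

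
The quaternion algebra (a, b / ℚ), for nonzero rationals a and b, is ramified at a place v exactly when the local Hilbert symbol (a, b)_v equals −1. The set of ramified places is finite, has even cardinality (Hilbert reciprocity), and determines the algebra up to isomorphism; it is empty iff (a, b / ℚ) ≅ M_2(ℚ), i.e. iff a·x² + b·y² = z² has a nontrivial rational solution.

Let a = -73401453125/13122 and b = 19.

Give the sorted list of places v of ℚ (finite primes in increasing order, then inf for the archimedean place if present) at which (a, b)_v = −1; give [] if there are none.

[7, 11]

Mod squares: a ≡ -154, b ≡ 19. Check v ∈ {∞, 2, 3, 5, 7, 11, 13, 19}.
v=19: a=19^2·(≡17), b=19^1·(≡1) mod 19; (17|19)=+1, (1|19)=+1; (−1)^{2·1·9}·(+1)^1·(+1)^2 = +1.
v=7: a=7^1·(≡3), b=7^0·(≡5) mod 7; (3|7)=-1, (5|7)=-1; (−1)^{1·0·3}·(-1)^0·(-1)^1 = -1.
v=∞: -154 < 0 and 19 > 0  ⇒  (a,b)_∞ = +1.
v=13: a=13^2·(≡11), b=13^0·(≡6) mod 13; (11|13)=-1, (6|13)=-1; (−1)^{2·0·6}·(-1)^0·(-1)^2 = +1.
v=3: a=3^-8·(≡2), b=3^0·(≡1) mod 3; (2|3)=-1, (1|3)=+1; (−1)^{-8·0·1}·(-1)^0·(+1)^-8 = +1.
v=2: v_2(a)=-1, v_2(b)=0; units ≡ 3, 3 (mod 8); ε·ε+αω+βω = 1·1+-1·1+0·1 ≡ 0  ⇒  (a,b)_2 = +1.
v=11: a=11^1·(≡6), b=11^0·(≡8) mod 11; (6|11)=-1, (8|11)=-1; (−1)^{1·0·5}·(-1)^0·(-1)^1 = -1.
v=5: a=5^6·(≡1), b=5^0·(≡4) mod 5; (1|5)=+1, (4|5)=+1; (−1)^{6·0·2}·(+1)^0·(+1)^6 = +1.
(-154, 19 / ℚ) ramifies at {7, 11}: a division algebra.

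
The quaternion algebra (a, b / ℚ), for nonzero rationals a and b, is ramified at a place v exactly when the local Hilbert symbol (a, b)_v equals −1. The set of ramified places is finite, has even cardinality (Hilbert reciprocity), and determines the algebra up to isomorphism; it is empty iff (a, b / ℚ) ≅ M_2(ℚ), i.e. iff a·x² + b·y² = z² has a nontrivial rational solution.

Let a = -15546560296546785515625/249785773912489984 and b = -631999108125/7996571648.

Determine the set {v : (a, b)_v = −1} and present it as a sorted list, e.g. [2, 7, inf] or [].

(a, b) ≡ (-33, -714) mod (ℚ^×)²; places V = {2, 3, 5, 7, 11, 13, 17, 19, ∞}.
(a,b)_5: α=6, u≡3; β=4, v≡4 (mod 5); (3|5)=-1, (4|5)=+1; sign (−1)^0·-1^4·+1^6 = +1.
(a,b)_11: α=3, u≡6; β=2, v≡1 (mod 11); (6|11)=-1, (1|11)=+1; sign (−1)^0·-1^2·+1^3 = +1.
(a,b)_7: α=2, u≡1; β=1, v≡3 (mod 7); (1|7)=+1, (3|7)=-1; sign (−1)^0·+1^1·-1^2 = +1.
(a,b)_13: α=-4, u≡6; β=-2, v≡12 (mod 13); (6|13)=-1, (12|13)=+1; sign (−1)^0·-1^-2·+1^-4 = +1.
(a,b)_19: α=-4, u≡9; β=-2, v≡18 (mod 19); (9|19)=+1, (18|19)=-1; sign (−1)^0·+1^-2·-1^-4 = +1.
(a,b)_17: α=8, u≡13; β=3, v≡16 (mod 17); (13|17)=+1, (16|17)=+1; sign (−1)^0·+1^3·+1^8 = +1.
(a,b)_2: α=-26, β=-17; u≡7, v≡3 (mod 8); ε(u)ε(v)=1·1, αω(v)=-26·1, βω(u)=-17·0; sum ≡ 1  ⇒  -1.
(a,b)_3: α=7, u≡1; β=5, v≡2 (mod 3); (1|3)=+1, (2|3)=-1; sign (−1)^1·+1^5·-1^7 = +1.
(a,b)_∞: sgn(-33)=−, sgn(-714)=−, so -1.
|Ram(-33, -714)| = 2, even; anisotropic at {2, ∞}.

[2, inf]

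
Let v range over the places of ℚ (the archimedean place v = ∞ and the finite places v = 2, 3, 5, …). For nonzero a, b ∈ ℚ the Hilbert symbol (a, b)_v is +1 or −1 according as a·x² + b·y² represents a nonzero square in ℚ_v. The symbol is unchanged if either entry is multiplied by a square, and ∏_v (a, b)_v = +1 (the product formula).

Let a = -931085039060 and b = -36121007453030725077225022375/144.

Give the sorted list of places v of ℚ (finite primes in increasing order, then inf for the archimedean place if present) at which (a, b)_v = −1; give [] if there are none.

(a, b) ≡ (-1522565, -666655) mod (ℚ^×)²; places V = {2, 3, 5, 11, 17, 19, 23, 31, 47, ∞}.
(a,b)_2: α=2, β=-4; u≡3, v≡1 (mod 8); ε(u)ε(v)=1·0, αω(v)=2·0, βω(u)=-4·1; sum ≡ 0  ⇒  +1.
(a,b)_31: α=1, u≡19; β=3, v≡18 (mod 31); (19|31)=+1, (18|31)=+1; sign (−1)^1·+1^3·+1^1 = -1.
(a,b)_19: α=1, u≡6; β=2, v≡16 (mod 19); (6|19)=+1, (16|19)=+1; sign (−1)^0·+1^2·+1^1 = +1.
(a,b)_17: α=2, u≡14; β=5, v≡4 (mod 17); (14|17)=-1, (4|17)=+1; sign (−1)^0·-1^5·+1^2 = -1.
(a,b)_3: α=0, u≡1; β=-2, v≡2 (mod 3); (1|3)=+1, (2|3)=-1; sign (−1)^0·+1^-2·-1^0 = +1.
(a,b)_5: α=1, u≡3; β=3, v≡4 (mod 5); (3|5)=-1, (4|5)=+1; sign (−1)^0·-1^3·+1^1 = -1.
(a,b)_11: α=1, u≡9; β=3, v≡4 (mod 11); (9|11)=+1, (4|11)=+1; sign (−1)^1·+1^3·+1^1 = -1.
(a,b)_∞: sgn(-1522565)=−, sgn(-666655)=−, so -1.
(a,b)_47: α=1, u≡10; β=2, v≡5 (mod 47); (10|47)=-1, (5|47)=-1; sign (−1)^0·-1^2·-1^1 = -1.
(a,b)_23: α=2, u≡3; β=5, v≡6 (mod 23); (3|23)=+1, (6|23)=+1; sign (−1)^0·+1^5·+1^2 = +1.
(-1522565, -666655 / ℚ) ramifies at {5, 11, 17, 31, 47, ∞}: a division algebra.

[5, 11, 17, 31, 47, inf]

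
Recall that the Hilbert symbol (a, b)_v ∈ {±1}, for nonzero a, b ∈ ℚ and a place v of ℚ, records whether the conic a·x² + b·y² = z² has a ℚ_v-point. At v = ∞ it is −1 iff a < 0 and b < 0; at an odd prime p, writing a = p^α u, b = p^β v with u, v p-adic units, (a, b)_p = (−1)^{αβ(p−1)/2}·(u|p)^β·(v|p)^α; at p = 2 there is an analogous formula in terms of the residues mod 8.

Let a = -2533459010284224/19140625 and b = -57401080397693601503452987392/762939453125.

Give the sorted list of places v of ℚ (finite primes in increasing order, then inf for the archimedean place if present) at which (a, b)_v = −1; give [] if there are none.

[2, 7, 41, inf]

Mod squares: a ≡ -779, b ≡ -1610. Check v ∈ {∞, 2, 3, 5, 7, 11, 19, 23, 41}.
v=∞: -779 < 0 and -1610 < 0  ⇒  (a,b)_∞ = -1.
v=2: v_2(a)=6, v_2(b)=17; units ≡ 5, 3 (mod 8); ε·ε+αω+βω = 0·1+6·1+17·1 ≡ 1  ⇒  (a,b)_2 = -1.
v=7: a=7^-2·(≡5), b=7^1·(≡1) mod 7; (5|7)=-1, (1|7)=+1; (−1)^{-2·1·3}·(-1)^1·(+1)^-2 = -1.
v=3: a=3^8·(≡1), b=3^14·(≡1) mod 3; (1|3)=+1, (1|3)=+1; (−1)^{8·14·1}·(+1)^14·(+1)^8 = +1.
v=23: a=23^2·(≡13), b=23^3·(≡20) mod 23; (13|23)=+1, (20|23)=-1; (−1)^{2·3·11}·(+1)^3·(-1)^2 = +1.
v=19: a=19^1·(≡9), b=19^2·(≡17) mod 19; (9|19)=+1, (17|19)=+1; (−1)^{1·2·9}·(+1)^2·(+1)^1 = +1.
v=41: a=41^1·(≡3), b=41^2·(≡6) mod 41; (3|41)=-1, (6|41)=-1; (−1)^{1·2·20}·(-1)^2·(-1)^1 = -1.
v=5: a=5^-8·(≡4), b=5^-17·(≡3) mod 5; (4|5)=+1, (3|5)=-1; (−1)^{-8·-17·2}·(+1)^-17·(-1)^-8 = +1.
v=11: a=11^4·(≡10), b=11^6·(≡10) mod 11; (10|11)=-1, (10|11)=-1; (−1)^{4·6·5}·(-1)^6·(-1)^4 = +1.
Ram(-779, -1610) = {2, 7, 41, ∞}; no ℚ_2-point on the conic.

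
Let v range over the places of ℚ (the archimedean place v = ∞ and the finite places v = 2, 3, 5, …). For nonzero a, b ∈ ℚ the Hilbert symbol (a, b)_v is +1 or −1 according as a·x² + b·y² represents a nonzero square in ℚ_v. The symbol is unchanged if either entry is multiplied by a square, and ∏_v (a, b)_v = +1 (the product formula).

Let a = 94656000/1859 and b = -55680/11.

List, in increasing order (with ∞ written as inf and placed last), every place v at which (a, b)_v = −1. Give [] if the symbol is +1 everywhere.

[3, 5, 11, 29]

Mod squares: a ≡ 162690, b ≡ -9570. Check v ∈ {∞, 2, 3, 5, 11, 13, 17, 29}.
v=2: v_2(a)=9, v_2(b)=7; units ≡ 1, 7 (mod 8); ε·ε+αω+βω = 0·1+9·0+7·0 ≡ 0  ⇒  (a,b)_2 = +1.
v=3: a=3^1·(≡2), b=3^1·(≡2) mod 3; (2|3)=-1, (2|3)=-1; (−1)^{1·1·1}·(-1)^1·(-1)^1 = -1.
v=11: a=11^-1·(≡8), b=11^-1·(≡2) mod 11; (8|11)=-1, (2|11)=-1; (−1)^{-1·-1·5}·(-1)^-1·(-1)^-1 = -1.
v=17: a=17^1·(≡4), b=17^0·(≡15) mod 17; (4|17)=+1, (15|17)=+1; (−1)^{1·0·8}·(+1)^0·(+1)^1 = +1.
v=29: a=29^1·(≡7), b=29^1·(≡10) mod 29; (7|29)=+1, (10|29)=-1; (−1)^{1·1·14}·(+1)^1·(-1)^1 = -1.
v=13: a=13^-2·(≡8), b=13^0·(≡7) mod 13; (8|13)=-1, (7|13)=-1; (−1)^{-2·0·6}·(-1)^0·(-1)^-2 = +1.
v=∞: 162690 > 0 and -9570 < 0  ⇒  (a,b)_∞ = +1.
v=5: a=5^3·(≡2), b=5^1·(≡4) mod 5; (2|5)=-1, (4|5)=+1; (−1)^{3·1·2}·(-1)^1·(+1)^3 = -1.
(162690, -9570 / ℚ) ramifies at {3, 5, 11, 29}: a division algebra.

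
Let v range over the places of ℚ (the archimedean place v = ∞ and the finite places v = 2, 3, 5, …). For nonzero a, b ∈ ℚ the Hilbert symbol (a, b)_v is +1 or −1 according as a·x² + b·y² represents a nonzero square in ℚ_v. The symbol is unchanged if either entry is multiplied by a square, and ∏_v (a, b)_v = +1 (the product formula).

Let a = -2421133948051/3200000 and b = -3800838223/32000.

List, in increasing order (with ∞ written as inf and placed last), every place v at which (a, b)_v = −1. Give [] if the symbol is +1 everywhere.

[5, inf]

Mod squares: a ≡ -608855, b ≡ -46835. Check v ∈ {∞, 2, 5, 7, 13, 17, 19, 29}.
v=5: a=5^-5·(≡1), b=5^-3·(≡2) mod 5; (1|5)=+1, (2|5)=-1; (−1)^{-5·-3·2}·(+1)^-3·(-1)^-5 = -1.
v=2: v_2(a)=-10, v_2(b)=-8; units ≡ 1, 5 (mod 8); ε·ε+αω+βω = 0·0+-10·1+-8·0 ≡ 0  ⇒  (a,b)_2 = +1.
v=17: a=17^1·(≡4), b=17^1·(≡16) mod 17; (4|17)=+1, (16|17)=+1; (−1)^{1·1·8}·(+1)^1·(+1)^1 = +1.
v=13: a=13^3·(≡3), b=13^2·(≡4) mod 13; (3|13)=+1, (4|13)=+1; (−1)^{3·2·6}·(+1)^2·(+1)^3 = +1.
v=29: a=29^1·(≡5), b=29^1·(≡22) mod 29; (5|29)=+1, (22|29)=+1; (−1)^{1·1·14}·(+1)^1·(+1)^1 = +1.
v=∞: -608855 < 0 and -46835 < 0  ⇒  (a,b)_∞ = -1.
v=7: a=7^6·(≡6), b=7^4·(≡2) mod 7; (6|7)=-1, (2|7)=+1; (−1)^{6·4·3}·(-1)^4·(+1)^6 = +1.
v=19: a=19^1·(≡12), b=19^1·(≡6) mod 19; (12|19)=-1, (6|19)=+1; (−1)^{1·1·9}·(-1)^1·(+1)^1 = +1.
|Ram(-608855, -46835)| = 2, even; anisotropic at {5, ∞}.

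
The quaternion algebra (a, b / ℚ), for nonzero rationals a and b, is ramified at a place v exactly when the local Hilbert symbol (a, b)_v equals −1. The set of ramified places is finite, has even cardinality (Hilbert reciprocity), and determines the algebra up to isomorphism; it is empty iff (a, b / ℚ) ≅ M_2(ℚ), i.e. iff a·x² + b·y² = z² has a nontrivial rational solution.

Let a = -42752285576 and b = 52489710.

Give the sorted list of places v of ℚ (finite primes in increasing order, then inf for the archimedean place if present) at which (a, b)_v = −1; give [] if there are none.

[2, 17]

Mod squares: a ≡ -4466, b ≡ 34510. Check v ∈ {∞, 2, 3, 5, 7, 11, 13, 17, 29}.
v=3: a=3^0·(≡1), b=3^2·(≡1) mod 3; (1|3)=+1, (1|3)=+1; (−1)^{0·2·1}·(+1)^2·(+1)^0 = +1.
v=29: a=29^1·(≡25), b=29^1·(≡13) mod 29; (25|29)=+1, (13|29)=+1; (−1)^{1·1·14}·(+1)^1·(+1)^1 = +1.
v=∞: -4466 < 0 and 34510 > 0  ⇒  (a,b)_∞ = +1.
v=2: v_2(a)=3, v_2(b)=1; units ≡ 7, 7 (mod 8); ε·ε+αω+βω = 1·1+3·0+1·0 ≡ 1  ⇒  (a,b)_2 = -1.
v=17: a=17^2·(≡6), b=17^1·(≡5) mod 17; (6|17)=-1, (5|17)=-1; (−1)^{2·1·8}·(-1)^1·(-1)^2 = -1.
v=5: a=5^0·(≡4), b=5^1·(≡2) mod 5; (4|5)=+1, (2|5)=-1; (−1)^{0·1·2}·(+1)^1·(-1)^0 = +1.
v=7: a=7^3·(≡6), b=7^1·(≡4) mod 7; (6|7)=-1, (4|7)=+1; (−1)^{3·1·3}·(-1)^1·(+1)^3 = +1.
v=13: a=13^2·(≡5), b=13^2·(≡7) mod 13; (5|13)=-1, (7|13)=-1; (−1)^{2·2·6}·(-1)^2·(-1)^2 = +1.
v=11: a=11^1·(≡9), b=11^0·(≡9) mod 11; (9|11)=+1, (9|11)=+1; (−1)^{1·0·5}·(+1)^0·(+1)^1 = +1.
|Ram(-4466, 34510)| = 2, even; anisotropic at {2, 17}.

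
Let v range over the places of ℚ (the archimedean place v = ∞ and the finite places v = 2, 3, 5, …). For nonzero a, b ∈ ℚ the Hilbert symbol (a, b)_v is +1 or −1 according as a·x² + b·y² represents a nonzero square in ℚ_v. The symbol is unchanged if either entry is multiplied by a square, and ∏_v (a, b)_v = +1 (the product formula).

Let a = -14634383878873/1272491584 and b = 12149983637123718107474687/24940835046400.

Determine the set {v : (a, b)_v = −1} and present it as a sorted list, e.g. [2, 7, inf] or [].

[2, 23]

(a, b) ≡ (-817, 23) mod (ℚ^×)²; places V = {2, 5, 7, 11, 13, 17, 19, 23, 43, ∞}.
(a,b)_43: α=1, u≡4; β=2, v≡16 (mod 43); (4|43)=+1, (16|43)=+1; sign (−1)^0·+1^2·+1^1 = +1.
(a,b)_2: α=-6, β=-10; u≡7, v≡7 (mod 8); ε(u)ε(v)=1·1, αω(v)=-6·0, βω(u)=-10·0; sum ≡ 1  ⇒  -1.
(a,b)_5: α=0, u≡3; β=-2, v≡2 (mod 5); (3|5)=-1, (2|5)=-1; sign (−1)^0·-1^-2·-1^0 = +1.
(a,b)_23: α=6, u≡20; β=9, v≡3 (mod 23); (20|23)=-1, (3|23)=+1; sign (−1)^0·-1^9·+1^6 = -1.
(a,b)_19: α=1, u≡18; β=2, v≡6 (mod 19); (18|19)=-1, (6|19)=+1; sign (−1)^0·-1^2·+1^1 = +1.
(a,b)_11: α=2, u≡8; β=2, v≡9 (mod 11); (8|11)=-1, (9|11)=+1; sign (−1)^0·-1^2·+1^2 = +1.
(a,b)_13: α=-2, u≡8; β=-2, v≡10 (mod 13); (8|13)=-1, (10|13)=+1; sign (−1)^0·-1^-2·+1^-2 = +1.
(a,b)_7: α=-6, u≡4; β=-8, v≡4 (mod 7); (4|7)=+1, (4|7)=+1; sign (−1)^0·+1^-8·+1^-6 = +1.
(a,b)_∞: sgn(-817)=−, sgn(23)=+, so +1.
(a,b)_17: α=0, u≡9; β=4, v≡6 (mod 17); (9|17)=+1, (6|17)=-1; sign (−1)^0·+1^4·-1^0 = +1.
(-817, 23 / ℚ) ramifies at {2, 23}: a division algebra.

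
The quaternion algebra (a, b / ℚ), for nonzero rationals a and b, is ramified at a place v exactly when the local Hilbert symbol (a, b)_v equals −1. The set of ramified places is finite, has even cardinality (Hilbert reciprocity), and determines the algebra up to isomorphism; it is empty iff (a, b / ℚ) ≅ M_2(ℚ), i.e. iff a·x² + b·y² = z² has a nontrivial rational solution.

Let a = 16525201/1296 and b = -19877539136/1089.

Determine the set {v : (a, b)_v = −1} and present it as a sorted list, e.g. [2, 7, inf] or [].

(a, b) ≡ (337249, -6338501) mod (ℚ^×)²; places V = {2, 3, 7, 11, 13, 17, 23, 29, 31, 43, ∞}.
(a,b)_2: α=-4, β=6; u≡1, v≡3 (mod 8); ε(u)ε(v)=0·1, αω(v)=-4·1, βω(u)=6·0; sum ≡ 0  ⇒  +1.
(a,b)_23: α=1, u≡16; β=1, v≡22 (mod 23); (16|23)=+1, (22|23)=-1; sign (−1)^1·+1^1·-1^1 = +1.
(a,b)_43: α=1, u≡17; β=1, v≡16 (mod 43); (17|43)=+1, (16|43)=+1; sign (−1)^1·+1^1·+1^1 = -1.
(a,b)_29: α=0, u≡8; β=1, v≡1 (mod 29); (8|29)=-1, (1|29)=+1; sign (−1)^0·-1^1·+1^0 = -1.
(a,b)_3: α=-4, u≡1; β=-2, v≡1 (mod 3); (1|3)=+1, (1|3)=+1; sign (−1)^0·+1^-2·+1^-4 = +1.
(a,b)_11: α=1, u≡6; β=-2, v≡2 (mod 11); (6|11)=-1, (2|11)=-1; sign (−1)^0·-1^-2·-1^1 = -1.
(a,b)_17: α=0, u≡7; β=1, v≡13 (mod 17); (7|17)=-1, (13|17)=+1; sign (−1)^0·-1^1·+1^0 = -1.
(a,b)_13: α=0, u≡12; β=1, v≡12 (mod 13); (12|13)=+1, (12|13)=+1; sign (−1)^0·+1^1·+1^0 = +1.
(a,b)_7: α=2, u≡3; β=2, v≡5 (mod 7); (3|7)=-1, (5|7)=-1; sign (−1)^0·-1^2·-1^2 = +1.
(a,b)_31: α=1, u≡6; β=0, v≡1 (mod 31); (6|31)=-1, (1|31)=+1; sign (−1)^0·-1^0·+1^1 = +1.
(a,b)_∞: sgn(337249)=+, sgn(-6338501)=−, so +1.
Ram(337249, -6338501) = {11, 17, 29, 43}; no ℚ_11-point on the conic.

[11, 17, 29, 43]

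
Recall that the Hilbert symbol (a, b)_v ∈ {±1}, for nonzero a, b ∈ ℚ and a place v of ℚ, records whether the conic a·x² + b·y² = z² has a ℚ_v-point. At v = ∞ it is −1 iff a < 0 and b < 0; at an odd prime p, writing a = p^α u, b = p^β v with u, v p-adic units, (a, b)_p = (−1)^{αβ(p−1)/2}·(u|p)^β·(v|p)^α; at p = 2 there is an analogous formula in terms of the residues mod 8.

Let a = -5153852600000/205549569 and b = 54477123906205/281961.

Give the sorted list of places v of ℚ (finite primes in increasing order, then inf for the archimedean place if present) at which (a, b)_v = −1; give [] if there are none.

(a, b) ≡ (-1235, 5005) mod (ℚ^×)²; places V = {2, 3, 5, 7, 11, 13, 17, 19, 59, ∞}.
(a,b)_11: α=0, u≡10; β=1, v≡5 (mod 11); (10|11)=-1, (5|11)=+1; sign (−1)^0·-1^1·+1^0 = -1.
(a,b)_∞: sgn(-1235)=−, sgn(5005)=+, so +1.
(a,b)_3: α=-10, u≡1; β=-4, v≡1 (mod 3); (1|3)=+1, (1|3)=+1; sign (−1)^0·+1^-4·+1^-10 = +1.
(a,b)_2: α=6, β=0; u≡5, v≡5 (mod 8); ε(u)ε(v)=0·0, αω(v)=6·1, βω(u)=0·1; sum ≡ 0  ⇒  +1.
(a,b)_17: α=2, u≡5; β=4, v≡7 (mod 17); (5|17)=-1, (7|17)=-1; sign (−1)^0·-1^4·-1^2 = +1.
(a,b)_59: α=-2, u≡49; β=-2, v≡51 (mod 59); (49|59)=+1, (51|59)=+1; sign (−1)^0·+1^-2·+1^-2 = +1.
(a,b)_5: α=5, u≡2; β=1, v≡1 (mod 5); (2|5)=-1, (1|5)=+1; sign (−1)^0·-1^1·+1^5 = -1.
(a,b)_13: α=1, u≡4; β=1, v≡6 (mod 13); (4|13)=+1, (6|13)=-1; sign (−1)^0·+1^1·-1^1 = -1.
(a,b)_19: α=3, u≡7; β=4, v≡14 (mod 19); (7|19)=+1, (14|19)=-1; sign (−1)^0·+1^4·-1^3 = -1.
(a,b)_7: α=0, u≡1; β=1, v≡1 (mod 7); (1|7)=+1, (1|7)=+1; sign (−1)^0·+1^1·+1^0 = +1.
(-1235, 5005 / ℚ) ramifies at {5, 11, 13, 19}: a division algebra.

[5, 11, 13, 19]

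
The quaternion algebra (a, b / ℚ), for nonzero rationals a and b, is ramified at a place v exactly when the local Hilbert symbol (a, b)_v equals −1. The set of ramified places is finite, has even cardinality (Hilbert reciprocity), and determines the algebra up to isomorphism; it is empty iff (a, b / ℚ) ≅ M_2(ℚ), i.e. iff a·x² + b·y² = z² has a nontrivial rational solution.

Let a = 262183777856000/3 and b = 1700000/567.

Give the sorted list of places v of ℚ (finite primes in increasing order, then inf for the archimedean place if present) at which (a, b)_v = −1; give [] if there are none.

(a, b) ≡ (30030, 1190) mod (ℚ^×)²; places V = {2, 3, 5, 7, 11, 13, 17, ∞}.
(a,b)_11: α=1, u≡2; β=0, v≡10 (mod 11); (2|11)=-1, (10|11)=-1; sign (−1)^0·-1^0·-1^1 = -1.
(a,b)_17: α=4, u≡16; β=1, v≡1 (mod 17); (16|17)=+1, (1|17)=+1; sign (−1)^0·+1^1·+1^4 = +1.
(a,b)_7: α=3, u≡3; β=-1, v≡2 (mod 7); (3|7)=-1, (2|7)=+1; sign (−1)^1·-1^-1·+1^3 = +1.
(a,b)_13: α=1, u≡9; β=0, v≡2 (mod 13); (9|13)=+1, (2|13)=-1; sign (−1)^0·+1^0·-1^1 = -1.
(a,b)_2: α=9, β=5; u≡7, v≡3 (mod 8); ε(u)ε(v)=1·1, αω(v)=9·1, βω(u)=5·0; sum ≡ 0  ⇒  +1.
(a,b)_3: α=-1, u≡2; β=-4, v≡2 (mod 3); (2|3)=-1, (2|3)=-1; sign (−1)^0·-1^-4·-1^-1 = -1.
(a,b)_∞: sgn(30030)=+, sgn(1190)=+, so +1.
(a,b)_5: α=3, u≡1; β=5, v≡2 (mod 5); (1|5)=+1, (2|5)=-1; sign (−1)^0·+1^5·-1^3 = -1.
(30030, 1190 / ℚ) ramifies at {3, 5, 11, 13}: a division algebra.

[3, 5, 11, 13]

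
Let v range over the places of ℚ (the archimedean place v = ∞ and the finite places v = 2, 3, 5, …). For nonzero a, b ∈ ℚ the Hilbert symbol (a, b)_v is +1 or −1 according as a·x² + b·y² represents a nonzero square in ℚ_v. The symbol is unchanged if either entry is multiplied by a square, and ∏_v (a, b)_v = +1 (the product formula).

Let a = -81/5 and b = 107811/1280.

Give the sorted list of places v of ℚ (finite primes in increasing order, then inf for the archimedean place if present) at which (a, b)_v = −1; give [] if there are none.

(a, b) ≡ (-5, 55) mod (ℚ^×)²; places V = {2, 3, 5, 11, ∞}.
(a,b)_∞: sgn(-5)=−, sgn(55)=+, so +1.
(a,b)_11: α=0, u≡8; β=3, v≡1 (mod 11); (8|11)=-1, (1|11)=+1; sign (−1)^0·-1^3·+1^0 = -1.
(a,b)_2: α=0, β=-8; u≡3, v≡7 (mod 8); ε(u)ε(v)=1·1, αω(v)=0·0, βω(u)=-8·1; sum ≡ 1  ⇒  -1.
(a,b)_5: α=-1, u≡4; β=-1, v≡1 (mod 5); (4|5)=+1, (1|5)=+1; sign (−1)^0·+1^-1·+1^-1 = +1.
(a,b)_3: α=4, u≡1; β=4, v≡1 (mod 3); (1|3)=+1, (1|3)=+1; sign (−1)^0·+1^4·+1^4 = +1.
|Ram(-5, 55)| = 2, even; anisotropic at {2, 11}.

[2, 11]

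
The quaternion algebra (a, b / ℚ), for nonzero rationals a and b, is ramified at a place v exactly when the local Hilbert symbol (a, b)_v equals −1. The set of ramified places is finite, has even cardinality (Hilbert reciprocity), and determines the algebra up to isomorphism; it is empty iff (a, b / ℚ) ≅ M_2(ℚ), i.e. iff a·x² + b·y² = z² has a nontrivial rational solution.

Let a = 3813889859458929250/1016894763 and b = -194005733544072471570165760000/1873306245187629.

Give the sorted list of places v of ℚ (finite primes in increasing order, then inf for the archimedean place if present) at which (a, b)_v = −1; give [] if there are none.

[7, 23]

(a, b) ≡ (390, -966) mod (ℚ^×)²; places V = {2, 3, 5, 7, 11, 13, 17, 19, 23, 29, ∞}.
(a,b)_7: α=2, u≡5; β=-1, v≡2 (mod 7); (5|7)=-1, (2|7)=+1; sign (−1)^0·-1^-1·+1^2 = -1.
(a,b)_13: α=1, u≡1; β=2, v≡12 (mod 13); (1|13)=+1, (12|13)=+1; sign (−1)^0·+1^2·+1^1 = +1.
(a,b)_∞: sgn(390)=+, sgn(-966)=−, so +1.
(a,b)_5: α=3, u≡3; β=4, v≡1 (mod 5); (3|5)=-1, (1|5)=+1; sign (−1)^0·-1^4·+1^3 = +1.
(a,b)_11: α=2, u≡4; β=4, v≡10 (mod 11); (4|11)=+1, (10|11)=-1; sign (−1)^0·+1^4·-1^2 = +1.
(a,b)_29: α=4, u≡6; β=6, v≡16 (mod 29); (6|29)=+1, (16|29)=+1; sign (−1)^0·+1^6·+1^4 = +1.
(a,b)_17: α=-2, u≡8; β=-2, v≡10 (mod 17); (8|17)=+1, (10|17)=-1; sign (−1)^0·+1^-2·-1^-2 = +1.
(a,b)_19: α=-4, u≡10; β=-6, v≡14 (mod 19); (10|19)=-1, (14|19)=-1; sign (−1)^0·-1^-6·-1^-4 = +1.
(a,b)_2: α=1, β=15; u≡3, v≡5 (mod 8); ε(u)ε(v)=1·0, αω(v)=1·1, βω(u)=15·1; sum ≡ 0  ⇒  +1.
(a,b)_23: α=4, u≡10; β=5, v≡3 (mod 23); (10|23)=-1, (3|23)=+1; sign (−1)^0·-1^5·+1^4 = -1.
(a,b)_3: α=-3, u≡1; β=-9, v≡2 (mod 3); (1|3)=+1, (2|3)=-1; sign (−1)^1·+1^-9·-1^-3 = +1.
Ram(390, -966) = {7, 23}; no ℚ_7-point on the conic.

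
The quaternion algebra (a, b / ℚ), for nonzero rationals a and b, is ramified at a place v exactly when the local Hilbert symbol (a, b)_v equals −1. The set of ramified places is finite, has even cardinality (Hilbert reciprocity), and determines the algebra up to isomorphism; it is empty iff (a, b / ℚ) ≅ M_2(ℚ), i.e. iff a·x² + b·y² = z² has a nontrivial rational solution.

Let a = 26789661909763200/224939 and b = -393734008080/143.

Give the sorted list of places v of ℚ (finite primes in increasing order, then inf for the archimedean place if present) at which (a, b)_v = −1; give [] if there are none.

Mod squares: a ≡ 22, b ≡ -15015. Check v ∈ {∞, 2, 3, 5, 7, 11, 13}.
v=∞: 22 > 0 and -15015 < 0  ⇒  (a,b)_∞ = +1.
v=5: a=5^2·(≡2), b=5^1·(≡3) mod 5; (2|5)=-1, (3|5)=-1; (−1)^{2·1·2}·(-1)^1·(-1)^2 = -1.
v=3: a=3^20·(≡1), b=3^15·(≡2) mod 3; (1|3)=+1, (2|3)=-1; (−1)^{20·15·1}·(+1)^15·(-1)^20 = +1.
v=2: v_2(a)=7, v_2(b)=4; units ≡ 3, 1 (mod 8); ε·ε+αω+βω = 1·0+7·0+4·1 ≡ 0  ⇒  (a,b)_2 = +1.
v=11: a=11^-3·(≡2), b=11^-1·(≡8) mod 11; (2|11)=-1, (8|11)=-1; (−1)^{-3·-1·5}·(-1)^-1·(-1)^-3 = -1.
v=7: a=7^4·(≡2), b=7^3·(≡1) mod 7; (2|7)=+1, (1|7)=+1; (−1)^{4·3·3}·(+1)^3·(+1)^4 = +1.
v=13: a=13^-2·(≡9), b=13^-1·(≡5) mod 13; (9|13)=+1, (5|13)=-1; (−1)^{-2·-1·6}·(+1)^-1·(-1)^-2 = +1.
|Ram(22, -15015)| = 2, even; anisotropic at {5, 11}.

[5, 11]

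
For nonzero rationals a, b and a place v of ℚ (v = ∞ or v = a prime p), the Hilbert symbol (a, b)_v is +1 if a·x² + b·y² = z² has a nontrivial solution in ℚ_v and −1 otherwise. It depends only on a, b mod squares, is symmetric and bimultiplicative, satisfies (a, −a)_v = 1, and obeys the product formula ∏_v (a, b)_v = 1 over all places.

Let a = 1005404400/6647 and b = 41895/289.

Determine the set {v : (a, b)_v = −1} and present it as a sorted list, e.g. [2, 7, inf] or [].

(a, b) ≡ (713713, 95) mod (ℚ^×)²; places V = {2, 3, 5, 7, 11, 13, 17, 19, 23, 31, ∞}.
(a,b)_23: α=-1, u≡12; β=0, v≡8 (mod 23); (12|23)=+1, (8|23)=+1; sign (−1)^0·+1^0·+1^-1 = +1.
(a,b)_17: α=-2, u≡15; β=-2, v≡7 (mod 17); (15|17)=+1, (7|17)=-1; sign (−1)^0·+1^-2·-1^-2 = +1.
(a,b)_3: α=4, u≡1; β=2, v≡2 (mod 3); (1|3)=+1, (2|3)=-1; sign (−1)^0·+1^2·-1^4 = +1.
(a,b)_7: α=1, u≡2; β=2, v≡4 (mod 7); (2|7)=+1, (4|7)=+1; sign (−1)^0·+1^2·+1^1 = +1.
(a,b)_11: α=1, u≡1; β=0, v≡6 (mod 11); (1|11)=+1, (6|11)=-1; sign (−1)^0·+1^0·-1^1 = -1.
(a,b)_∞: sgn(713713)=+, sgn(95)=+, so +1.
(a,b)_19: α=0, u≡6; β=1, v≡5 (mod 19); (6|19)=+1, (5|19)=+1; sign (−1)^0·+1^1·+1^0 = +1.
(a,b)_2: α=4, β=0; u≡1, v≡7 (mod 8); ε(u)ε(v)=0·1, αω(v)=4·0, βω(u)=0·0; sum ≡ 0  ⇒  +1.
(a,b)_31: α=1, u≡13; β=0, v≡20 (mod 31); (13|31)=-1, (20|31)=+1; sign (−1)^0·-1^0·+1^1 = +1.
(a,b)_5: α=2, u≡3; β=1, v≡1 (mod 5); (3|5)=-1, (1|5)=+1; sign (−1)^0·-1^1·+1^2 = -1.
(a,b)_13: α=1, u≡8; β=0, v≡3 (mod 13); (8|13)=-1, (3|13)=+1; sign (−1)^0·-1^0·+1^1 = +1.
|Ram(713713, 95)| = 2, even; anisotropic at {5, 11}.

[5, 11]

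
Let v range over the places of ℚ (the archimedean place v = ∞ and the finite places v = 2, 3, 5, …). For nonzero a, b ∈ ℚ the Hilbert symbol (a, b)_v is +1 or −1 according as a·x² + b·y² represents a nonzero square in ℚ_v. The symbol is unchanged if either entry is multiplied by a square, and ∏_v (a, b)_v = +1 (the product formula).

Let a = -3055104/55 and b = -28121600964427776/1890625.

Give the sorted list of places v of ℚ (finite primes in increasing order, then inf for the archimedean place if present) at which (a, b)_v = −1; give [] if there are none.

[11, 13, 17, inf]

Mod squares: a ≡ -72930, b ≡ -221. Check v ∈ {∞, 2, 3, 5, 11, 13, 17}.
v=2: v_2(a)=9, v_2(b)=26; units ≡ 7, 3 (mod 8); ε·ε+αω+βω = 1·1+9·1+26·0 ≡ 0  ⇒  (a,b)_2 = +1.
v=3: a=3^3·(≡2), b=3^8·(≡1) mod 3; (2|3)=-1, (1|3)=+1; (−1)^{3·8·1}·(-1)^8·(+1)^3 = +1.
v=5: a=5^-1·(≡1), b=5^-6·(≡4) mod 5; (1|5)=+1, (4|5)=+1; (−1)^{-1·-6·2}·(+1)^-6·(+1)^-1 = +1.
v=13: a=13^1·(≡2), b=13^1·(≡4) mod 13; (2|13)=-1, (4|13)=+1; (−1)^{1·1·6}·(-1)^1·(+1)^1 = -1.
v=∞: -72930 < 0 and -221 < 0  ⇒  (a,b)_∞ = -1.
v=11: a=11^-1·(≡5), b=11^-2·(≡6) mod 11; (5|11)=+1, (6|11)=-1; (−1)^{-1·-2·5}·(+1)^-2·(-1)^-1 = -1.
v=17: a=17^1·(≡3), b=17^3·(≡13) mod 17; (3|17)=-1, (13|17)=+1; (−1)^{1·3·8}·(-1)^3·(+1)^1 = -1.
(-72930, -221 / ℚ) ramifies at {11, 13, 17, ∞}: a division algebra.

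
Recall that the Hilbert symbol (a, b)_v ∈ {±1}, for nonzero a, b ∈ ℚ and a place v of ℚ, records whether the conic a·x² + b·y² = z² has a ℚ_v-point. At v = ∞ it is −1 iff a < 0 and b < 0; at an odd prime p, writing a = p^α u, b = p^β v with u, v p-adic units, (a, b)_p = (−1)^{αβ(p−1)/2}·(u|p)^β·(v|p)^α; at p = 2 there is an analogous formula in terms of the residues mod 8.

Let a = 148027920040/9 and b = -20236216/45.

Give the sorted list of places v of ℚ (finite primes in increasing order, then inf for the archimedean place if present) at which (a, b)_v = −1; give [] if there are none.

Mod squares: a ≡ 17290, b ≡ -1430. Check v ∈ {∞, 2, 3, 5, 7, 11, 13, 19}.
v=∞: 17290 > 0 and -1430 < 0  ⇒  (a,b)_∞ = +1.
v=19: a=19^3·(≡16), b=19^2·(≡10) mod 19; (16|19)=+1, (10|19)=-1; (−1)^{3·2·9}·(+1)^2·(-1)^3 = -1.
v=13: a=13^1·(≡12), b=13^1·(≡11) mod 13; (12|13)=+1, (11|13)=-1; (−1)^{1·1·6}·(+1)^1·(-1)^1 = -1.
v=2: v_2(a)=3, v_2(b)=3; units ≡ 5, 5 (mod 8); ε·ε+αω+βω = 0·0+3·1+3·1 ≡ 0  ⇒  (a,b)_2 = +1.
v=11: a=11^2·(≡4), b=11^1·(≡6) mod 11; (4|11)=+1, (6|11)=-1; (−1)^{2·1·5}·(+1)^1·(-1)^2 = +1.
v=5: a=5^1·(≡2), b=5^-1·(≡1) mod 5; (2|5)=-1, (1|5)=+1; (−1)^{1·-1·2}·(-1)^-1·(+1)^1 = -1.
v=7: a=7^3·(≡5), b=7^2·(≡3) mod 7; (5|7)=-1, (3|7)=-1; (−1)^{3·2·3}·(-1)^2·(-1)^3 = -1.
v=3: a=3^-2·(≡1), b=3^-2·(≡1) mod 3; (1|3)=+1, (1|3)=+1; (−1)^{-2·-2·1}·(+1)^-2·(+1)^-2 = +1.
|Ram(17290, -1430)| = 4, even; anisotropic at {5, 7, 13, 19}.

[5, 7, 13, 19]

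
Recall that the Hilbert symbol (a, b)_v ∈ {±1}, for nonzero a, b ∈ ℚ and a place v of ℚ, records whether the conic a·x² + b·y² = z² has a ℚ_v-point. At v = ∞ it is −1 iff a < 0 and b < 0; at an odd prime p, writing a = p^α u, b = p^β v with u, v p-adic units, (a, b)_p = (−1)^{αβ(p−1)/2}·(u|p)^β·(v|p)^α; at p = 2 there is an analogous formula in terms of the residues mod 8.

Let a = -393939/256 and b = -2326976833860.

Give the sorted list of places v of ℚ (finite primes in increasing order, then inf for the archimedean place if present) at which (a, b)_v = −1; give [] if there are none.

(a, b) ≡ (-259, -2185) mod (ℚ^×)²; places V = {2, 3, 5, 7, 13, 19, 23, 37, ∞}.
(a,b)_3: α=2, u≡2; β=4, v≡2 (mod 3); (2|3)=-1, (2|3)=-1; sign (−1)^0·-1^4·-1^2 = +1.
(a,b)_7: α=1, u≡6; β=4, v≡6 (mod 7); (6|7)=-1, (6|7)=-1; sign (−1)^0·-1^4·-1^1 = -1.
(a,b)_19: α=0, u≡5; β=1, v≡12 (mod 19); (5|19)=+1, (12|19)=-1; sign (−1)^0·+1^1·-1^0 = +1.
(a,b)_5: α=0, u≡1; β=1, v≡3 (mod 5); (1|5)=+1, (3|5)=-1; sign (−1)^0·+1^1·-1^0 = +1.
(a,b)_2: α=-8, β=2; u≡5, v≡7 (mod 8); ε(u)ε(v)=0·1, αω(v)=-8·0, βω(u)=2·1; sum ≡ 0  ⇒  +1.
(a,b)_23: α=0, u≡17; β=1, v≡19 (mod 23); (17|23)=-1, (19|23)=-1; sign (−1)^0·-1^1·-1^0 = -1.
(a,b)_∞: sgn(-259)=−, sgn(-2185)=−, so -1.
(a,b)_13: α=2, u≡1; β=0, v≡10 (mod 13); (1|13)=+1, (10|13)=+1; sign (−1)^0·+1^0·+1^2 = +1.
(a,b)_37: α=1, u≡34; β=2, v≡2 (mod 37); (34|37)=+1, (2|37)=-1; sign (−1)^0·+1^2·-1^1 = -1.
|Ram(-259, -2185)| = 4, even; anisotropic at {7, 23, 37, ∞}.

[7, 23, 37, inf]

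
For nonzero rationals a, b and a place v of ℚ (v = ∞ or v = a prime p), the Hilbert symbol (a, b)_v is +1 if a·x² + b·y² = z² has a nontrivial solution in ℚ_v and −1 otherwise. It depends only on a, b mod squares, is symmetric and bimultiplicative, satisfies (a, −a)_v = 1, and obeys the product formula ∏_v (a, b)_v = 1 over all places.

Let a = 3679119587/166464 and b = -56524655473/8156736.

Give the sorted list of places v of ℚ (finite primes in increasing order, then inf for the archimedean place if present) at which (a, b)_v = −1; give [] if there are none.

(a, b) ≡ (84227, -7657) mod (ℚ^×)²; places V = {2, 3, 7, 11, 13, 17, 19, 31, ∞}.
(a,b)_11: α=3, u≡9; β=2, v≡6 (mod 11); (9|11)=+1, (6|11)=-1; sign (−1)^0·+1^2·-1^3 = -1.
(a,b)_∞: sgn(84227)=+, sgn(-7657)=−, so +1.
(a,b)_2: α=-6, β=-6; u≡3, v≡7 (mod 8); ε(u)ε(v)=1·1, αω(v)=-6·0, βω(u)=-6·1; sum ≡ 1  ⇒  -1.
(a,b)_3: α=-2, u≡2; β=-2, v≡2 (mod 3); (2|3)=-1, (2|3)=-1; sign (−1)^0·-1^-2·-1^-2 = +1.
(a,b)_19: α=3, u≡16; β=3, v≡10 (mod 19); (16|19)=+1, (10|19)=-1; sign (−1)^1·+1^3·-1^3 = +1.
(a,b)_17: α=-2, u≡15; β=-2, v≡14 (mod 17); (15|17)=+1, (14|17)=-1; sign (−1)^0·+1^-2·-1^-2 = +1.
(a,b)_13: α=1, u≡8; β=3, v≡3 (mod 13); (8|13)=-1, (3|13)=+1; sign (−1)^0·-1^3·+1^1 = -1.
(a,b)_31: α=1, u≡14; β=1, v≡25 (mod 31); (14|31)=+1, (25|31)=+1; sign (−1)^1·+1^1·+1^1 = -1.
(a,b)_7: α=0, u≡6; β=-2, v≡2 (mod 7); (6|7)=-1, (2|7)=+1; sign (−1)^0·-1^-2·+1^0 = +1.
Ram(84227, -7657) = {2, 11, 13, 31}; no ℚ_2-point on the conic.

[2, 11, 13, 31]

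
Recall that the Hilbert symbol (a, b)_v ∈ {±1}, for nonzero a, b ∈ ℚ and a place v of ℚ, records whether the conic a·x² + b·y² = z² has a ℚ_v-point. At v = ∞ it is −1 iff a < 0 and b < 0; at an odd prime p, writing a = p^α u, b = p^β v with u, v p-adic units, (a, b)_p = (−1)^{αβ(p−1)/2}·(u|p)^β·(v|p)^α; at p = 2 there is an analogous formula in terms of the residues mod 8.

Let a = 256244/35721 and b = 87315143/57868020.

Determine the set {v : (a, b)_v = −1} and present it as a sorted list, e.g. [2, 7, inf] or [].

(a, b) ≡ (29, 235) mod (ℚ^×)²; places V = {2, 3, 5, 7, 29, 47, ∞}.
(a,b)_∞: sgn(29)=+, sgn(235)=+, so +1.
(a,b)_5: α=0, u≡4; β=-1, v≡2 (mod 5); (4|5)=+1, (2|5)=-1; sign (−1)^0·+1^-1·-1^0 = +1.
(a,b)_47: α=2, u≡22; β=3, v≡19 (mod 47); (22|47)=-1, (19|47)=-1; sign (−1)^0·-1^3·-1^2 = -1.
(a,b)_2: α=2, β=-2; u≡5, v≡3 (mod 8); ε(u)ε(v)=0·1, αω(v)=2·1, βω(u)=-2·1; sum ≡ 0  ⇒  +1.
(a,b)_3: α=-6, u≡2; β=-10, v≡1 (mod 3); (2|3)=-1, (1|3)=+1; sign (−1)^0·-1^-10·+1^-6 = +1.
(a,b)_29: α=1, u≡22; β=2, v≡26 (mod 29); (22|29)=+1, (26|29)=-1; sign (−1)^0·+1^2·-1^1 = -1.
(a,b)_7: α=-2, u≡2; β=-2, v≡2 (mod 7); (2|7)=+1, (2|7)=+1; sign (−1)^0·+1^-2·+1^-2 = +1.
|Ram(29, 235)| = 2, even; anisotropic at {29, 47}.

[29, 47]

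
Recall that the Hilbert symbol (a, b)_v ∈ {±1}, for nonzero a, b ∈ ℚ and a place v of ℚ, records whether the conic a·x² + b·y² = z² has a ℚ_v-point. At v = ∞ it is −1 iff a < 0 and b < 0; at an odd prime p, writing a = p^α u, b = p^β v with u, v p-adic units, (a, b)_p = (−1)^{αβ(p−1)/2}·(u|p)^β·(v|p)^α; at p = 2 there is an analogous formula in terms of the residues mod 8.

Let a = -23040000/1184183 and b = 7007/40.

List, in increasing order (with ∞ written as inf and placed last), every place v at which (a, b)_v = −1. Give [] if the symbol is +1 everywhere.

(a, b) ≡ (-143, 1430) mod (ℚ^×)²; places V = {2, 3, 5, 7, 11, 13, ∞}.
(a,b)_2: α=12, β=-3; u≡1, v≡3 (mod 8); ε(u)ε(v)=0·1, αω(v)=12·1, βω(u)=-3·0; sum ≡ 0  ⇒  +1.
(a,b)_3: α=2, u≡1; β=0, v≡2 (mod 3); (1|3)=+1, (2|3)=-1; sign (−1)^0·+1^0·-1^2 = +1.
(a,b)_13: α=-3, u≡5; β=1, v≡6 (mod 13); (5|13)=-1, (6|13)=-1; sign (−1)^0·-1^1·-1^-3 = +1.
(a,b)_∞: sgn(-143)=−, sgn(1430)=+, so +1.
(a,b)_11: α=-1, u≡4; β=1, v≡3 (mod 11); (4|11)=+1, (3|11)=+1; sign (−1)^1·+1^1·+1^-1 = -1.
(a,b)_7: α=-2, u≡1; β=2, v≡2 (mod 7); (1|7)=+1, (2|7)=+1; sign (−1)^0·+1^2·+1^-2 = +1.
(a,b)_5: α=4, u≡2; β=-1, v≡4 (mod 5); (2|5)=-1, (4|5)=+1; sign (−1)^0·-1^-1·+1^4 = -1.
|Ram(-143, 1430)| = 2, even; anisotropic at {5, 11}.

[5, 11]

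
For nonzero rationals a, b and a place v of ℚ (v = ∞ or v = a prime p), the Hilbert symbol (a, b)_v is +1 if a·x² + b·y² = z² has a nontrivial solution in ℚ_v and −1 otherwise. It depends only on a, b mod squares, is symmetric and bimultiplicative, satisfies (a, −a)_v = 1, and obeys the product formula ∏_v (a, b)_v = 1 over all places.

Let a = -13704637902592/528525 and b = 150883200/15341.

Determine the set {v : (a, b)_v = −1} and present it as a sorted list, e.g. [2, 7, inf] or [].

[2, 7]

Mod squares: a ≡ -203, b ≡ 1798. Check v ∈ {∞, 2, 3, 5, 7, 13, 23, 29, 31}.
v=2: v_2(a)=8, v_2(b)=7; units ≡ 5, 3 (mod 8); ε·ε+αω+βω = 0·1+8·1+7·1 ≡ 1  ⇒  (a,b)_2 = -1.
v=7: a=7^3·(≡3), b=7^0·(≡5) mod 7; (3|7)=-1, (5|7)=-1; (−1)^{3·0·3}·(-1)^0·(-1)^3 = -1.
v=13: a=13^2·(≡2), b=13^2·(≡12) mod 13; (2|13)=-1, (12|13)=+1; (−1)^{2·2·6}·(-1)^2·(+1)^2 = +1.
v=3: a=3^-6·(≡1), b=3^2·(≡1) mod 3; (1|3)=+1, (1|3)=+1; (−1)^{-6·2·1}·(+1)^2·(+1)^-6 = +1.
v=∞: -203 < 0 and 1798 > 0  ⇒  (a,b)_∞ = +1.
v=5: a=5^-2·(≡3), b=5^2·(≡3) mod 5; (3|5)=-1, (3|5)=-1; (−1)^{-2·2·2}·(-1)^2·(-1)^-2 = +1.
v=23: a=23^0·(≡12), b=23^-2·(≡12) mod 23; (12|23)=+1, (12|23)=+1; (−1)^{0·-2·11}·(+1)^-2·(+1)^0 = +1.
v=31: a=31^4·(≡4), b=31^1·(≡12) mod 31; (4|31)=+1, (12|31)=-1; (−1)^{4·1·15}·(+1)^1·(-1)^4 = +1.
v=29: a=29^-1·(≡20), b=29^-1·(≡4) mod 29; (20|29)=+1, (4|29)=+1; (−1)^{-1·-1·14}·(+1)^-1·(+1)^-1 = +1.
Ram(-203, 1798) = {2, 7}; no ℚ_2-point on the conic.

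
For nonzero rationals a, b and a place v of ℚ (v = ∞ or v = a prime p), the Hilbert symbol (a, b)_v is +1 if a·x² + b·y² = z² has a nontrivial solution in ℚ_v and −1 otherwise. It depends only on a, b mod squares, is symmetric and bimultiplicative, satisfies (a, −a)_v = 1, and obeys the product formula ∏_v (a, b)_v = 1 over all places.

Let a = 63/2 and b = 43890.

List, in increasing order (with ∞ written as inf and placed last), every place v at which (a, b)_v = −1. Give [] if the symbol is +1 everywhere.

(a, b) ≡ (14, 43890) mod (ℚ^×)²; places V = {2, 3, 5, 7, 11, 19, ∞}.
(a,b)_19: α=0, u≡3; β=1, v≡11 (mod 19); (3|19)=-1, (11|19)=+1; sign (−1)^0·-1^1·+1^0 = -1.
(a,b)_5: α=0, u≡4; β=1, v≡3 (mod 5); (4|5)=+1, (3|5)=-1; sign (−1)^0·+1^1·-1^0 = +1.
(a,b)_11: α=0, u≡4; β=1, v≡8 (mod 11); (4|11)=+1, (8|11)=-1; sign (−1)^0·+1^1·-1^0 = +1.
(a,b)_2: α=-1, β=1; u≡7, v≡1 (mod 8); ε(u)ε(v)=1·0, αω(v)=-1·0, βω(u)=1·0; sum ≡ 0  ⇒  +1.
(a,b)_∞: sgn(14)=+, sgn(43890)=+, so +1.
(a,b)_3: α=2, u≡2; β=1, v≡2 (mod 3); (2|3)=-1, (2|3)=-1; sign (−1)^0·-1^1·-1^2 = -1.
(a,b)_7: α=1, u≡1; β=1, v≡5 (mod 7); (1|7)=+1, (5|7)=-1; sign (−1)^1·+1^1·-1^1 = +1.
|Ram(14, 43890)| = 2, even; anisotropic at {3, 19}.

[3, 19]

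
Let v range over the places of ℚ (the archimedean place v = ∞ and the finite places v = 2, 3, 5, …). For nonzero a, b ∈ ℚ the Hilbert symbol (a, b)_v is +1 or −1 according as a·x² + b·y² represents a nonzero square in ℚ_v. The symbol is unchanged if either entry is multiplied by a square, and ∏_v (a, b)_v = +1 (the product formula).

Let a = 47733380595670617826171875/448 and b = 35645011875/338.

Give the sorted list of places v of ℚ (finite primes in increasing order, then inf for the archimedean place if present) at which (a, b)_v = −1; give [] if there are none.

(a, b) ≡ (805, 22) mod (ℚ^×)²; places V = {2, 3, 5, 7, 11, 13, 23, ∞}.
(a,b)_11: α=2, u≡6; β=3, v≡10 (mod 11); (6|11)=-1, (10|11)=-1; sign (−1)^0·-1^3·-1^2 = -1.
(a,b)_23: α=5, u≡6; β=2, v≡14 (mod 23); (6|23)=+1, (14|23)=-1; sign (−1)^0·+1^2·-1^5 = -1.
(a,b)_13: α=0, u≡1; β=-2, v≡9 (mod 13); (1|13)=+1, (9|13)=+1; sign (−1)^0·+1^-2·+1^0 = +1.
(a,b)_7: α=-1, u≡3; β=0, v≡2 (mod 7); (3|7)=-1, (2|7)=+1; sign (−1)^0·-1^0·+1^-1 = +1.
(a,b)_∞: sgn(805)=+, sgn(22)=+, so +1.
(a,b)_2: α=-6, β=-1; u≡5, v≡3 (mod 8); ε(u)ε(v)=0·1, αω(v)=-6·1, βω(u)=-1·1; sum ≡ 1  ⇒  -1.
(a,b)_5: α=9, u≡4; β=4, v≡3 (mod 5); (4|5)=+1, (3|5)=-1; sign (−1)^0·+1^4·-1^9 = -1.
(a,b)_3: α=22, u≡1; β=4, v≡1 (mod 3); (1|3)=+1, (1|3)=+1; sign (−1)^0·+1^4·+1^22 = +1.
(805, 22 / ℚ) ramifies at {2, 5, 11, 23}: a division algebra.

[2, 5, 11, 23]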